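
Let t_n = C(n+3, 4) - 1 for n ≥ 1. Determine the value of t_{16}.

3875

C(19, 4) = 3876, so t_{16} = 3875.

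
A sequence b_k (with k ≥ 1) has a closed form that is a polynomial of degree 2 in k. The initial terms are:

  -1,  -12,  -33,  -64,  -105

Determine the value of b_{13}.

-793

1st diffs: -11, -21, -31, -41.
2nd diffs: -10, -10, -10 (constant).
So b_k = -5k^2 + 4k.
Evaluating at k = 13 gives b_{13} = -793.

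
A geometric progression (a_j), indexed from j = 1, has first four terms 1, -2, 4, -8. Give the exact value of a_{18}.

-131072

Common ratio r = -2.
a_j = 1·(-2)^(j-1).
a_{18} = 1·(-2)^17 = -131072.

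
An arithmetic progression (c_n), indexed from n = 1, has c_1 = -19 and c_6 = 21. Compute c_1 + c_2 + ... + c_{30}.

Common difference d = (21 - (-19)) / (6 - 1) = 8.
c_n = -19 + (n - 1)·8.
c_{30} = 213; S = 30·(-19 + 213)/2 = 2910.

2910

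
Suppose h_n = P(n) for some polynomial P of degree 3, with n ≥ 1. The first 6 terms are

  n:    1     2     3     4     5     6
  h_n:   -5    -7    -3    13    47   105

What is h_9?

1st diffs: -2, 4, 16, 34, 58.
2nd diffs: 6, 12, 18, 24.
3rd diffs: 6, 6, 6 (constant).
Newton forward-difference form: h_n = -5 + (-2)·C(n-1,1) + 6·C(n-1,2) + 6·C(n-1,3).
At n = 9: n-1 = 8, so h_9 = -5 - 16 + 168 + 336 = 483.

483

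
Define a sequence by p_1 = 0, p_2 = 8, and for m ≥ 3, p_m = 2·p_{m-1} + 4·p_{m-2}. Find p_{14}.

Compute successive terms:
p_3 = 16; p_4 = 64; p_5 = 192; …; p_{11} = 225280; p_{12} = 729088; p_{13} = 2359296; p_{14} = 7634944.

7634944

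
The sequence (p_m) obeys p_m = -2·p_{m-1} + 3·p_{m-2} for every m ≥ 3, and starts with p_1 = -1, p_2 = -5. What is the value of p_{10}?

-19685

Step forward from the initial values:
p_3 = 7; p_4 = -29; p_5 = 79; p_6 = -245; p_7 = 727; p_8 = -2189; p_9 = 6559; p_{10} = -19685.
(Characteristic roots are 1 and -3.)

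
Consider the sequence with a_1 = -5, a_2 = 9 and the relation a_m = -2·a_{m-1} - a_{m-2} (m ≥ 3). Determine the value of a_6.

Compute successive terms:
a_3 = -13, a_4 = 17, a_5 = -21, a_6 = 25.
(Characteristic roots are -1 and -1.)

25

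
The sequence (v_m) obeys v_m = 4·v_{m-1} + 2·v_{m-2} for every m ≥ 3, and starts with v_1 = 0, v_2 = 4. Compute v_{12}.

Applying the relation repeatedly:
v_3 = 16, v_4 = 72, v_5 = 320, v_6 = 1424, v_7 = 6336, v_8 = 28192, v_9 = 125440, v_{10} = 558144, v_{11} = 2483456, v_{12} = 11050112.

11050112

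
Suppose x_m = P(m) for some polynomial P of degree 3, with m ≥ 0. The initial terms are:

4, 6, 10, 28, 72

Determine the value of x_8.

1st diffs: 2, 4, 18, 44.
2nd diffs: 2, 14, 26.
3rd diffs: 12, 12 (constant).
Newton forward-difference form: x_m = 4 + 2·C(m,1) + 2·C(m,2) + 12·C(m,3).
At m = 8: m = 8, so x_8 = 4 + 16 + 56 + 672 = 748.

748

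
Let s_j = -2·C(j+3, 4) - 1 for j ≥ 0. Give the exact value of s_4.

C(7, 4) = 35, so s_4 = -71.

-71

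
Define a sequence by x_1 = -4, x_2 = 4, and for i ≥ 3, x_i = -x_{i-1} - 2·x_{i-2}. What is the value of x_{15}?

Iterate the recurrence:
x_3 = 4;  x_4 = -12;  x_5 = 4;  …;  x_{12} = 180;  x_{13} = 4;  x_{14} = -364;  x_{15} = 356.

356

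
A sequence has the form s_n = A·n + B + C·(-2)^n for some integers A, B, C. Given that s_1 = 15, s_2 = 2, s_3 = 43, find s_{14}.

At n = 1, 2, 3: A + B - 2C = 15; 2A + B + 4C = 2; 3A + B - 8C = 43.
Subtracting the first from the second: A + 6C = -13.
Subtracting the second from the third: A - 12C = 41.
Solving: C = -3, A = 5, then B = 4.
Therefore s_{14} = 70 + 4 + (-3)·16384 = -49078.

-49078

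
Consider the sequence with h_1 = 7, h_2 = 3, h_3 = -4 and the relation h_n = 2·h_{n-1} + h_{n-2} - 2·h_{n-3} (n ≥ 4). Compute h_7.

h_4 = -19; h_5 = -48; h_6 = -107; h_7 = -224.

-224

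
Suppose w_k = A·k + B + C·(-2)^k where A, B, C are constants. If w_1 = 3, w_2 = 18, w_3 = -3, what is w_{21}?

The three given values yield: A + B - 2C = 3; 2A + B + 4C = 18; 3A + B - 8C = -3.
Subtracting the first from the second: A + 6C = 15.
Subtracting the second from the third: A - 12C = -21.
Solving: C = 2, A = 3, then B = 4.
Therefore w_{21} = 63 + 4 + 2·(-2097152) = -4194237.

-4194237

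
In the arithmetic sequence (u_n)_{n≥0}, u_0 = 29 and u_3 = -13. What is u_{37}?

Common difference d = (-13 - 29) / (3 - 0) = -14.
u_n = 29 + (n - 0)·(-14).
u_{37} = 29 + 37·(-14) = -489.

-489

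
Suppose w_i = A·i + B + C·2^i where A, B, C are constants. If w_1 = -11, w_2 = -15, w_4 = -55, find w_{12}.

Plug in i = 1, 2, 4: A + B + 2C = -11; 2A + B + 4C = -15; 4A + B + 16C = -55.
Subtracting the first from the second: A + 2C = -4.
Subtracting the second from the third: 2A + 12C = -40.
Solving: C = -4, A = 4, then B = -7.
Therefore w_{12} = 48 + (-7) + (-4)·4096 = -16343.

-16343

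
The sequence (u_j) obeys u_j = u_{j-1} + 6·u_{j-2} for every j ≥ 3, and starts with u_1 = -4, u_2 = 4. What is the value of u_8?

-1340

Iterate the recurrence:
u_3 = -20;  u_4 = 4;  u_5 = -116;  u_6 = -92;  u_7 = -788;  u_8 = -1340.
(Characteristic roots are 3 and -2.)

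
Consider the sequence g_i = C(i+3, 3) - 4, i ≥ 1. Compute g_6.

80

C(9, 3) = 84, so g_6 = 80.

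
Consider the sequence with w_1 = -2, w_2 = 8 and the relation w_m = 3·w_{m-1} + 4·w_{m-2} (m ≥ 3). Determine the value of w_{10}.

w_3 = 16; w_4 = 80; w_5 = 304; w_6 = 1232; w_7 = 4912; w_8 = 19664; w_9 = 78640; w_{10} = 314576.
(Characteristic roots are 4 and -1.)

314576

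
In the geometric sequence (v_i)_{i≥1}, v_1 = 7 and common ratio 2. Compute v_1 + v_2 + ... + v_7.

889

v_i = 7·2^(i-1).
S = 7·(2^7 - 1)/(2 - 1) = 7·(128 - 1)/(1) = 889.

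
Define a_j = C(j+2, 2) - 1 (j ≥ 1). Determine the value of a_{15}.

135

C(17, 2) = 136, so a_{15} = 135.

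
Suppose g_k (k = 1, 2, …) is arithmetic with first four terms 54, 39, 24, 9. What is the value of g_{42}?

-561

Common difference d = -15.
g_k = 54 + (k - 1)·(-15).
g_{42} = 54 + 41·(-15) = -561.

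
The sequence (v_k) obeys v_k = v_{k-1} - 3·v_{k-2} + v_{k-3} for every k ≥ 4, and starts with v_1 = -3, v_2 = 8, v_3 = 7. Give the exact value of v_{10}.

Compute successive terms:
v_4 = -20  v_5 = -33  v_6 = 34  v_7 = 113  v_8 = -22  v_9 = -327  v_{10} = -148.

-148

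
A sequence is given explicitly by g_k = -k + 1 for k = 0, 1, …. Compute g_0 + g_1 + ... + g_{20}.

Over k = 0..20: Σk = 210.
Total = (-1)·210 + (1)·21 = -189.

-189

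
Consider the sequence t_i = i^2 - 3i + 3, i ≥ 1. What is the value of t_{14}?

t_{14} = 1·14^2 - 3·14 + 3 = 157.

157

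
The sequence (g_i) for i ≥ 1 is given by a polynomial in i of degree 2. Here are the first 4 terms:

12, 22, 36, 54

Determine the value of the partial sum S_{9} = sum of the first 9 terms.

1st diffs: 10, 14, 18.
2nd diffs: 4, 4 (constant).
So g_i = 2i^2 + 4i + 6.
Continuing: …, 76, 102, 132, 166, …, g_9 = 204.
Summing i = 1..9 (9 terms) gives 804.

804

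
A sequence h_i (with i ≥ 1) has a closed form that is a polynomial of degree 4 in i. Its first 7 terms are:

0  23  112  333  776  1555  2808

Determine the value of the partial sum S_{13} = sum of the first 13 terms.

1st diffs: 23, 89, 221, 443, 779, 1253.
2nd diffs: 66, 132, 222, 336, 474.
3rd diffs: 66, 90, 114, 138.
4th diffs: 24, 24, 24 (constant).
So h_i = i^4 + i^3 + 2i^2 - 5i + 1.
Continuing: …, 4697, 7408, 11151, 16160, …, h_{13} = 31032.
Summing i = 1..13 (13 terms) gives 98748.

98748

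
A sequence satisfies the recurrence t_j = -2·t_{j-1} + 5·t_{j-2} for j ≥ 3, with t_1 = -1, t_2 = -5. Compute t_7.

1205

t_3 = 5  t_4 = -35  t_5 = 95  t_6 = -365  t_7 = 1205.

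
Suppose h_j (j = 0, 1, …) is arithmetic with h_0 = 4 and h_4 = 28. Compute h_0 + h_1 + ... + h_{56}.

Common difference d = (28 - 4) / (4 - 0) = 6.
h_j = 4 + (j - 0)·6.
h_{56} = 340; S = 57·(4 + 340)/2 = 9804.

9804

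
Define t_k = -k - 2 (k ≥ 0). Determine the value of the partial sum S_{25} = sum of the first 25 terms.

Over k = 0..24: Σk = 300.
Total = (-1)·300 + (-2)·25 = -350.

-350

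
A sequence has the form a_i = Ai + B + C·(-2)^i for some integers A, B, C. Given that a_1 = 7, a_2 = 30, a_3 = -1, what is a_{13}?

-24503

The three given values yield: A + B - 2C = 7; 2A + B + 4C = 30; 3A + B - 8C = -1.
Subtracting the first from the second: A + 6C = 23.
Subtracting the second from the third: A - 12C = -31.
Solving: C = 3, A = 5, then B = 8.
So a_i = 5·i + 8 + 3·(-2)^i; at i=13 this is -24503.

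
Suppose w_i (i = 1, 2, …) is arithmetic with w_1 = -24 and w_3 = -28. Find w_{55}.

-132

Common difference d = (-28 - (-24)) / (3 - 1) = -2.
w_i = -24 + (i - 1)·(-2).
w_{55} = -24 + 54·(-2) = -132.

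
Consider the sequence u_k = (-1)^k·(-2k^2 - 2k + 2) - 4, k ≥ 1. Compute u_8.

-146

(-1)^8 = 1; -2k^2 - 2k + 2 at k=8 is -142; so u_8 = -146.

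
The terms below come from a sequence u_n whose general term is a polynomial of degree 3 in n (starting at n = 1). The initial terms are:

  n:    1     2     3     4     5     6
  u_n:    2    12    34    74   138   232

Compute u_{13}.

1st diffs: 10, 22, 40, 64, 94.
2nd diffs: 12, 18, 24, 30.
3rd diffs: 6, 6, 6 (constant).
So u_n = n^3 + 3n - 2.
Evaluating at n = 13 gives u_{13} = 2234.

2234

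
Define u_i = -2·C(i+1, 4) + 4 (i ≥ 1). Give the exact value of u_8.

-248

C(9, 4) = 126, so u_8 = -248.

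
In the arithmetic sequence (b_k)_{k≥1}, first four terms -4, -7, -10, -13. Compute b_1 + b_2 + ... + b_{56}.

Common difference d = -3.
b_k = -4 + (k - 1)·(-3).
b_{56} = -169; S = 56·(-4 + (-169))/2 = -4844.

-4844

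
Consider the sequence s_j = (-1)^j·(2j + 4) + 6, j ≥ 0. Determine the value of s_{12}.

(-1)^12 = 1; 2j + 4 at j=12 is 28; so s_{12} = 34.

34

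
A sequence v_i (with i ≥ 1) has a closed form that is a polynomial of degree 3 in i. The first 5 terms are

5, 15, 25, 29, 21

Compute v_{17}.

-3195

1st diffs: 10, 10, 4, -8.
2nd diffs: 0, -6, -12.
3rd diffs: -6, -6 (constant).
Newton forward-difference form: v_i = 5 + 10·C(i-1,1) + (-6)·C(i-1,3).
At i = 17: i-1 = 16, so v_{17} = 5 + 160 - 3360 = -3195.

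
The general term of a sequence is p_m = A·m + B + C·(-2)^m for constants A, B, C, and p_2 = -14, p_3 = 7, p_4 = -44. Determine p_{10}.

At m = 2, 3, 4: 2A + B + 4C = -14; 3A + B - 8C = 7; 4A + B + 16C = -44.
Subtracting the first from the second: A - 12C = 21.
Subtracting the second from the third: A + 24C = -51.
Solving: C = -2, A = -3, then B = 0.
So p_m = -3·m + 0 + (-2)·(-2)^m; at m=10 this is -2078.

-2078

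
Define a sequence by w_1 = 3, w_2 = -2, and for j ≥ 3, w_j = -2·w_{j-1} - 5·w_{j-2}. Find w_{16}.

257692

w_3 = -11  w_4 = 32  w_5 = -9  …  w_{13} = 30111  w_{14} = 43418  w_{15} = -237391  w_{16} = 257692.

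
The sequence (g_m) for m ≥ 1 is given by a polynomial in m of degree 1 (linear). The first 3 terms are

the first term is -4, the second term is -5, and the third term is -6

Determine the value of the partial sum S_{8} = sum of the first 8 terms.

1st diffs: -1, -1 (constant).
So g_m = -m - 3.
Continuing: …, -7, -8, -9, -10, …, g_8 = -11.
Summing m = 1..8 (8 terms) gives -60.

-60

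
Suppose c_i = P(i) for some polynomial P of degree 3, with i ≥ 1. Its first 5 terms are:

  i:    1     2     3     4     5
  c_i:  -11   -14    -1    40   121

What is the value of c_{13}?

1st diffs: -3, 13, 41, 81.
2nd diffs: 16, 28, 40.
3rd diffs: 12, 12 (constant).
Newton forward-difference form: c_i = -11 + (-3)·C(i-1,1) + 16·C(i-1,2) + 12·C(i-1,3).
At i = 13: i-1 = 12, so c_{13} = -11 - 36 + 1056 + 2640 = 3649.

3649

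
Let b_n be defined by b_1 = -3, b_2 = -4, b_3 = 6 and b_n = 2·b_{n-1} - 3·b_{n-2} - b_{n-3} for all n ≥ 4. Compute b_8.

Step forward from the initial values:
b_4 = 27  b_5 = 40  b_6 = -7  b_7 = -161  b_8 = -341.

-341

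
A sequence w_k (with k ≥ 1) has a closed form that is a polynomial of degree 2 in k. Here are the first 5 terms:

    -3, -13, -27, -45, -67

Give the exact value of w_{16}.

1st diffs: -10, -14, -18, -22.
2nd diffs: -4, -4, -4 (constant).
Newton forward-difference form: w_k = -3 + (-10)·C(k-1,1) + (-4)·C(k-1,2).
At k = 16: k-1 = 15, so w_{16} = -3 - 150 - 420 = -573.

-573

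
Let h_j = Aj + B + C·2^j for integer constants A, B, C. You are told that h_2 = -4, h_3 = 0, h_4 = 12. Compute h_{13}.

The three given values yield: 2A + B + 4C = -4; 3A + B + 8C = 0; 4A + B + 16C = 12.
Subtracting the first from the second: A + 4C = 4.
Subtracting the second from the third: A + 8C = 12.
Solving: C = 2, A = -4, then B = -4.
So h_j = -4·j + (-4) + 2·2^j; at j=13 this is 16328.

16328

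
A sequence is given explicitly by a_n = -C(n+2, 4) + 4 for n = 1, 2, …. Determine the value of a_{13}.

C(15, 4) = 1365, so a_{13} = -1361.

-1361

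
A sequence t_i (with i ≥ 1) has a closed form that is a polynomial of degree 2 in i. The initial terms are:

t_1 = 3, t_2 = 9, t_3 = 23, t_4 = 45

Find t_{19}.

1st diffs: 6, 14, 22.
2nd diffs: 8, 8 (constant).
Newton forward-difference form: t_i = 3 + 6·C(i-1,1) + 8·C(i-1,2).
At i = 19: i-1 = 18, so t_{19} = 3 + 108 + 1224 = 1335.

1335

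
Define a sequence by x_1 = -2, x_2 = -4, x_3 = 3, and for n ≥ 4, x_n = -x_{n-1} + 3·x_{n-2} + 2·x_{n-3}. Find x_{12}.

Step forward from the initial values:
x_4 = -19, x_5 = 20, x_6 = -71, x_7 = 93, x_8 = -266, x_9 = 403, x_{10} = -1015, x_{11} = 1692, x_{12} = -3931.

-3931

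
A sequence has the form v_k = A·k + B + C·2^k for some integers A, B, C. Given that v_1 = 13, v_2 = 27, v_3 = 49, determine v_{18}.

Write the equations: A + B + 2C = 13; 2A + B + 4C = 27; 3A + B + 8C = 49.
Subtracting the first from the second: A + 2C = 14.
Subtracting the second from the third: A + 4C = 22.
Solving: C = 4, A = 6, then B = -1.
Therefore v_{18} = 108 + (-1) + 4·262144 = 1048683.

1048683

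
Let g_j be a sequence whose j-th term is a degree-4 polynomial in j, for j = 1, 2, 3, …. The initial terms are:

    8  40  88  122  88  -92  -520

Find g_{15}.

-33032

1st diffs: 32, 48, 34, -34, -180, -428.
2nd diffs: 16, -14, -68, -146, -248.
3rd diffs: -30, -54, -78, -102.
4th diffs: -24, -24, -24 (constant).
Newton forward-difference form: g_j = 8 + 32·C(j-1,1) + 16·C(j-1,2) + (-30)·C(j-1,3) + (-24)·C(j-1,4).
At j = 15: j-1 = 14, so g_{15} = 8 + 448 + 1456 - 10920 - 24024 = -33032.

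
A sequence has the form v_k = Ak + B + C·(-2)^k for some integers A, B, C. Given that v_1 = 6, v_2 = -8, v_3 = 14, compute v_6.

Write the equations: A + B - 2C = 6; 2A + B + 4C = -8; 3A + B - 8C = 14.
Subtracting the first from the second: A + 6C = -14.
Subtracting the second from the third: A - 12C = 22.
Solving: C = -2, A = -2, then B = 4.
Therefore v_6 = -12 + 4 + (-2)·64 = -136.

-136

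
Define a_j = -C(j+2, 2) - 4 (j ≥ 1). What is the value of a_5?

-25

C(7, 2) = 21, so a_5 = -25.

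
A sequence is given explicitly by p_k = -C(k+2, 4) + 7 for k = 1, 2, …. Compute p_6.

C(8, 4) = 70, so p_6 = -63.

-63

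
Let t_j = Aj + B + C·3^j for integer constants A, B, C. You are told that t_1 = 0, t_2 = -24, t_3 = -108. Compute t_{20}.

Write the equations: A + B + 3C = 0; 2A + B + 9C = -24; 3A + B + 27C = -108.
Subtracting the first from the second: A + 6C = -24.
Subtracting the second from the third: A + 18C = -84.
Solving: C = -5, A = 6, then B = 9.
Hence t_{20} = 6·20 + 9 + (-5)·3486784401 = -17433921876.

-17433921876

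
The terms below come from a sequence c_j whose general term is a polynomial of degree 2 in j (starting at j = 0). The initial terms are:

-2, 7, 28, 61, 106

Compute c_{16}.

1582

1st diffs: 9, 21, 33, 45.
2nd diffs: 12, 12, 12 (constant).
Newton forward-difference form: c_j = -2 + 9·C(j,1) + 12·C(j,2).
At j = 16: j = 16, so c_{16} = -2 + 144 + 1440 = 1582.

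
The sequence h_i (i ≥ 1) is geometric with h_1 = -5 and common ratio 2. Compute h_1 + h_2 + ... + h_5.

h_i = (-5)·2^(i-1).
S = (-5)·(2^5 - 1)/(2 - 1) = (-5)·(32 - 1)/(1) = -155.

-155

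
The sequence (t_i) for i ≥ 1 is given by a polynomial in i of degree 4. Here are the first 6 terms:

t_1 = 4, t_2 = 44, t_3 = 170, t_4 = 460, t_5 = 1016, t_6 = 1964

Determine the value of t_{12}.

25964

1st diffs: 40, 126, 290, 556, 948.
2nd diffs: 86, 164, 266, 392.
3rd diffs: 78, 102, 126.
4th diffs: 24, 24 (constant).
Newton forward-difference form: t_i = 4 + 40·C(i-1,1) + 86·C(i-1,2) + 78·C(i-1,3) + 24·C(i-1,4).
At i = 12: i-1 = 11, so t_{12} = 4 + 440 + 4730 + 12870 + 7920 = 25964.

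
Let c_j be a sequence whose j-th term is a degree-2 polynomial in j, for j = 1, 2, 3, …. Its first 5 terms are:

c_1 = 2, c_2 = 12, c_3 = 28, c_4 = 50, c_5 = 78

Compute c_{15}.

1st diffs: 10, 16, 22, 28.
2nd diffs: 6, 6, 6 (constant).
So c_j = 3j^2 + j - 2.
Evaluating at j = 15 gives c_{15} = 688.

688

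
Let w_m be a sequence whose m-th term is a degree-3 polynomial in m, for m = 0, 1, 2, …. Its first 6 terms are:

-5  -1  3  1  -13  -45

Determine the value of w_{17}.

-4017

1st diffs: 4, 4, -2, -14, -32.
2nd diffs: 0, -6, -12, -18.
3rd diffs: -6, -6, -6 (constant).
So w_m = -m^3 + 3m^2 + 2m - 5.
Evaluating at m = 17 gives w_{17} = -4017.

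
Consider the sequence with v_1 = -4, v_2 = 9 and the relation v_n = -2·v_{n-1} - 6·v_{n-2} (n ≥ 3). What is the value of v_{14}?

v_3 = 6;  v_4 = -66;  v_5 = 96;  …;  v_{11} = 96;  v_{12} = 79584;  v_{13} = -159744;  v_{14} = -158016.

-158016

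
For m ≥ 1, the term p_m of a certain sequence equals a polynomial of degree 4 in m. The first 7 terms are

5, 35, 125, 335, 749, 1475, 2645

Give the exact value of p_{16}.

1st diffs: 30, 90, 210, 414, 726, 1170.
2nd diffs: 60, 120, 204, 312, 444.
3rd diffs: 60, 84, 108, 132.
4th diffs: 24, 24, 24 (constant).
Newton forward-difference form: p_m = 5 + 30·C(m-1,1) + 60·C(m-1,2) + 60·C(m-1,3) + 24·C(m-1,4).
At m = 16: m-1 = 15, so p_{16} = 5 + 450 + 6300 + 27300 + 32760 = 66815.

66815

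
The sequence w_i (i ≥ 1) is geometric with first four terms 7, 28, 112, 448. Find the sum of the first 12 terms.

Common ratio r = 4.
w_i = 7·4^(i-1).
S = 7·(4^12 - 1)/(4 - 1) = 7·(16777216 - 1)/(3) = 39146835.

39146835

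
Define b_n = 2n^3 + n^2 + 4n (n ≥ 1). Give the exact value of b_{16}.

b_{16} = 2·16^3 + 1·16^2 + 4·16 = 8512.

8512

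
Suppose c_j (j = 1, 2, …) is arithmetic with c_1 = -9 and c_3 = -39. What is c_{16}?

-234

Common difference d = (-39 - (-9)) / (3 - 1) = -15.
c_j = -9 + (j - 1)·(-15).
c_{16} = -9 + 15·(-15) = -234.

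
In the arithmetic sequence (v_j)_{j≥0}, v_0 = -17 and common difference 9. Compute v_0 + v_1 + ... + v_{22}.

1886

v_j = -17 + (j - 0)·9.
v_{22} = 181; S = 23·(-17 + 181)/2 = 1886.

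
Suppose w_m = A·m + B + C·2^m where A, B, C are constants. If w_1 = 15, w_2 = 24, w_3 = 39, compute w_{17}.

393273

Write the equations: A + B + 2C = 15; 2A + B + 4C = 24; 3A + B + 8C = 39.
Subtracting the first from the second: A + 2C = 9.
Subtracting the second from the third: A + 4C = 15.
Solving: C = 3, A = 3, then B = 6.
Hence w_{17} = 3·17 + 6 + 3·131072 = 393273.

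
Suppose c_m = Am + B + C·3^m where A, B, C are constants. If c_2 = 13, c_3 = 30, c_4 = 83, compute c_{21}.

Write the equations: 2A + B + 9C = 13; 3A + B + 27C = 30; 4A + B + 81C = 83.
Subtracting the first from the second: A + 18C = 17.
Subtracting the second from the third: A + 54C = 53.
Solving: C = 1, A = -1, then B = 6.
So c_m = -1·m + 6 + 1·3^m; at m=21 this is 10460353188.

10460353188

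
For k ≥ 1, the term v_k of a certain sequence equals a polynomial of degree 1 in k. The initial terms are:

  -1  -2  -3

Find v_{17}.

-17

1st diffs: -1, -1 (constant).
So v_k = -k.
Evaluating at k = 17 gives v_{17} = -17.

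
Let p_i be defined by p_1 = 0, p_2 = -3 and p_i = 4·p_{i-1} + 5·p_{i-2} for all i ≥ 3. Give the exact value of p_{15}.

Step forward from the initial values:
p_3 = -12;  p_4 = -63;  p_5 = -312;  …;  p_{12} = -24414063;  p_{13} = -122070312;  p_{14} = -610351563;  p_{15} = -3051757812.
(Characteristic roots are 5 and -1.)

-3051757812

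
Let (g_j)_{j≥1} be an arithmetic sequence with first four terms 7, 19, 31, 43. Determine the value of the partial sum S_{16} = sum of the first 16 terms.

Common difference d = 12.
g_j = 7 + (j - 1)·12.
g_{16} = 187; S = 16·(7 + 187)/2 = 1552.

1552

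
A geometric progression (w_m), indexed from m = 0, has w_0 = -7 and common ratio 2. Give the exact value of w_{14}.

w_m = (-7)·2^(m-0).
w_{14} = (-7)·2^14 = -114688.

-114688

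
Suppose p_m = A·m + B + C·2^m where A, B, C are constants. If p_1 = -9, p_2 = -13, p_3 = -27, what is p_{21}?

Plug in m = 1, 2, 3: A + B + 2C = -9; 2A + B + 4C = -13; 3A + B + 8C = -27.
Subtracting the first from the second: A + 2C = -4.
Subtracting the second from the third: A + 4C = -14.
Solving: C = -5, A = 6, then B = -5.
So p_m = 6·m + (-5) + (-5)·2^m; at m=21 this is -10485639.

-10485639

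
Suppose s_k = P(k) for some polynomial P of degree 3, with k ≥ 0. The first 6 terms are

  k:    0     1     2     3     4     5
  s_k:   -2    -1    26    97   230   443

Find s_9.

1st diffs: 1, 27, 71, 133, 213.
2nd diffs: 26, 44, 62, 80.
3rd diffs: 18, 18, 18 (constant).
Newton forward-difference form: s_k = -2 + 1·C(k,1) + 26·C(k,2) + 18·C(k,3).
At k = 9: k = 9, so s_9 = -2 + 9 + 936 + 1512 = 2455.

2455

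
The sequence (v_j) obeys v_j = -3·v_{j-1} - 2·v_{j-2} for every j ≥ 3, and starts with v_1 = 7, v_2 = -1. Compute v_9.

-1523

Applying the relation repeatedly:
v_3 = -11;  v_4 = 35;  v_5 = -83;  v_6 = 179;  v_7 = -371;  v_8 = 755;  v_9 = -1523.
(Characteristic roots are -1 and -2.)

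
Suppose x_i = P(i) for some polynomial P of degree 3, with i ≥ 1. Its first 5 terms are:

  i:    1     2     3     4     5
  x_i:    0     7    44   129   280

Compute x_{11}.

1st diffs: 7, 37, 85, 151.
2nd diffs: 30, 48, 66.
3rd diffs: 18, 18 (constant).
So x_i = 3i^3 - 3i^2 - 5i + 5.
Evaluating at i = 11 gives x_{11} = 3580.

3580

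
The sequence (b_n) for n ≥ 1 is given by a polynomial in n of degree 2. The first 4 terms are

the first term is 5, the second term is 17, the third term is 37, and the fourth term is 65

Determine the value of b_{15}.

901

1st diffs: 12, 20, 28.
2nd diffs: 8, 8 (constant).
So b_n = 4n^2 + 1.
Evaluating at n = 15 gives b_{15} = 901.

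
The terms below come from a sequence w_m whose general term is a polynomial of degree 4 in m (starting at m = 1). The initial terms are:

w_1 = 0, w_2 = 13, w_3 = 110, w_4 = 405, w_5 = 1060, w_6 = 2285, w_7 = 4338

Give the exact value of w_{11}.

1st diffs: 13, 97, 295, 655, 1225, 2053.
2nd diffs: 84, 198, 360, 570, 828.
3rd diffs: 114, 162, 210, 258.
4th diffs: 48, 48, 48 (constant).
So w_m = 2m^4 - m^3 - 2m^2 - 4m + 5.
Evaluating at m = 11 gives w_{11} = 27670.

27670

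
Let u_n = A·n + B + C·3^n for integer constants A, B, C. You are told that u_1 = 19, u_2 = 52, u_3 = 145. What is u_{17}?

Write the equations: A + B + 3C = 19; 2A + B + 9C = 52; 3A + B + 27C = 145.
Subtracting the first from the second: A + 6C = 33.
Subtracting the second from the third: A + 18C = 93.
Solving: C = 5, A = 3, then B = 1.
So u_n = 3·n + 1 + 5·3^n; at n=17 this is 645700867.

645700867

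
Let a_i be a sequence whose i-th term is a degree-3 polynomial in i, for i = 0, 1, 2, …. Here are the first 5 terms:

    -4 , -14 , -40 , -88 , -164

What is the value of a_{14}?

1st diffs: -10, -26, -48, -76.
2nd diffs: -16, -22, -28.
3rd diffs: -6, -6 (constant).
So a_i = -i^3 - 5i^2 - 4i - 4.
Evaluating at i = 14 gives a_{14} = -3784.

-3784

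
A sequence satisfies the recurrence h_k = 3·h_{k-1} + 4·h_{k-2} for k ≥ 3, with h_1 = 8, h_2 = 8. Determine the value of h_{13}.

53687096

Compute successive terms:
h_3 = 56; h_4 = 200; h_5 = 824; …; h_{10} = 838856; h_{11} = 3355448; h_{12} = 13421768; h_{13} = 53687096.
(Characteristic roots are 4 and -1.)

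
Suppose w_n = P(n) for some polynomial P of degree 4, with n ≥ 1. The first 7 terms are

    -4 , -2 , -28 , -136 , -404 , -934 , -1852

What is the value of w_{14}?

1st diffs: 2, -26, -108, -268, -530, -918.
2nd diffs: -28, -82, -160, -262, -388.
3rd diffs: -54, -78, -102, -126.
4th diffs: -24, -24, -24 (constant).
So w_n = -n^4 + n^3 + 5n^2 - 5n - 4.
Evaluating at n = 14 gives w_{14} = -34766.

-34766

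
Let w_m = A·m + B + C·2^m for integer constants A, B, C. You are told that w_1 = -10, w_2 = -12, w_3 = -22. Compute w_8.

-984

Write the equations: A + B + 2C = -10; 2A + B + 4C = -12; 3A + B + 8C = -22.
Subtracting the first from the second: A + 2C = -2.
Subtracting the second from the third: A + 4C = -10.
Solving: C = -4, A = 6, then B = -8.
Hence w_8 = 6·8 + (-8) + (-4)·256 = -984.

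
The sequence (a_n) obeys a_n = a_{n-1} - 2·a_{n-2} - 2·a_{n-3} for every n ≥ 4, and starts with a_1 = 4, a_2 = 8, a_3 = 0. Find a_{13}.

Iterate the recurrence:
a_4 = -24; a_5 = -40; a_6 = 8; a_7 = 136; a_8 = 200; a_9 = -88; a_{10} = -760; a_{11} = -984; a_{12} = 712; a_{13} = 4200.

4200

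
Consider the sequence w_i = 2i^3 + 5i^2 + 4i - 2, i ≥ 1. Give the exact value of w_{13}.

w_{13} = 2·13^3 + 5·13^2 + 4·13 - 2 = 5289.

5289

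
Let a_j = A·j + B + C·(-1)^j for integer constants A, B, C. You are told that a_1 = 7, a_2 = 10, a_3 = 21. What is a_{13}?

Write the equations: A + B - C = 7; 2A + B + C = 10; 3A + B - C = 21.
Subtracting the first from the second: A + 2C = 3.
Subtracting the second from the third: A - 2C = 11.
Solving: C = -2, A = 7, then B = -2.
Hence a_{13} = 7·13 + (-2) + (-2)·(-1) = 91.

91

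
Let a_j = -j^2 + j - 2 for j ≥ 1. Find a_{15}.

a_{15} = -1·15^2 + 1·15 - 2 = -212.

-212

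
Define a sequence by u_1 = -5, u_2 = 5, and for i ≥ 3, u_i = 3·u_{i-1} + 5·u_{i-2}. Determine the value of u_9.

Step forward from the initial values:
u_3 = -10; u_4 = -5; u_5 = -65; u_6 = -220; u_7 = -985; u_8 = -4055; u_9 = -17090.

-17090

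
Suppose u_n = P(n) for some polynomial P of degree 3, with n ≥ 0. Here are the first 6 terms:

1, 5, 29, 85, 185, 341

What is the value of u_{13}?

5045

1st diffs: 4, 24, 56, 100, 156.
2nd diffs: 20, 32, 44, 56.
3rd diffs: 12, 12, 12 (constant).
Newton forward-difference form: u_n = 1 + 4·C(n,1) + 20·C(n,2) + 12·C(n,3).
At n = 13: n = 13, so u_{13} = 1 + 52 + 1560 + 3432 = 5045.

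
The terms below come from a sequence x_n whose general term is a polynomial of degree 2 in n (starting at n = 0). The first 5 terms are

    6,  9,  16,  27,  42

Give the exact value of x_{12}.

1st diffs: 3, 7, 11, 15.
2nd diffs: 4, 4, 4 (constant).
Newton forward-difference form: x_n = 6 + 3·C(n,1) + 4·C(n,2).
At n = 12: n = 12, so x_{12} = 6 + 36 + 264 = 306.

306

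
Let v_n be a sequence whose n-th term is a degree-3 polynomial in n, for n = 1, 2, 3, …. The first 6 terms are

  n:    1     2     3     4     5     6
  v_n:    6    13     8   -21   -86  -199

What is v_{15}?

1st diffs: 7, -5, -29, -65, -113.
2nd diffs: -12, -24, -36, -48.
3rd diffs: -12, -12, -12 (constant).
Newton forward-difference form: v_n = 6 + 7·C(n-1,1) + (-12)·C(n-1,2) + (-12)·C(n-1,3).
At n = 15: n-1 = 14, so v_{15} = 6 + 98 - 1092 - 4368 = -5356.

-5356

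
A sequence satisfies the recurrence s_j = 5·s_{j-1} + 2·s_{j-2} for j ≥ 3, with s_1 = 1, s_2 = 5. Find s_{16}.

83807517745

s_3 = 27, s_4 = 145, s_5 = 779, …, s_{13} = 540513739, s_{14} = 2903791865, s_{15} = 15599986803, s_{16} = 83807517745.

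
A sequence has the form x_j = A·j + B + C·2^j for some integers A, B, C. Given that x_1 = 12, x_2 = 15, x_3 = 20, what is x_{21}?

Write the equations: A + B + 2C = 12; 2A + B + 4C = 15; 3A + B + 8C = 20.
Subtracting the first from the second: A + 2C = 3.
Subtracting the second from the third: A + 4C = 5.
Solving: C = 1, A = 1, then B = 9.
Hence x_{21} = 1·21 + 9 + 1·2097152 = 2097182.

2097182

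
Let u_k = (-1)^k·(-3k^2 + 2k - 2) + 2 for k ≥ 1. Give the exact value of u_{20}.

(-1)^20 = 1; -3k^2 + 2k - 2 at k=20 is -1162; so u_{20} = -1160.

-1160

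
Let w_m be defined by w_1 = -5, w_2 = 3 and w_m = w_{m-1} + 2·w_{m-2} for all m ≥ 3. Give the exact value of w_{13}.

Compute successive terms:
w_3 = -7  w_4 = -1  w_5 = -15  …  w_{10} = -337  w_{11} = -687  w_{12} = -1361  w_{13} = -2735.
(Characteristic roots are 2 and -1.)

-2735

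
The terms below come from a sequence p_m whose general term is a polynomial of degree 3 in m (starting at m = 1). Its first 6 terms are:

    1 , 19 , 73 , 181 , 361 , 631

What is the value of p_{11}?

3961

1st diffs: 18, 54, 108, 180, 270.
2nd diffs: 36, 54, 72, 90.
3rd diffs: 18, 18, 18 (constant).
So p_m = 3m^3 - 3m + 1.
Evaluating at m = 11 gives p_{11} = 3961.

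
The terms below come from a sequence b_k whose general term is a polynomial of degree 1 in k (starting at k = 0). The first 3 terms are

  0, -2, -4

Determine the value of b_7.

-14

1st diffs: -2, -2 (constant).
So b_k = -2k.
Evaluating at k = 7 gives b_7 = -14.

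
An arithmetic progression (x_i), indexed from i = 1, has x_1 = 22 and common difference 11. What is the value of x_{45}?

506

x_i = 22 + (i - 1)·11.
x_{45} = 22 + 44·11 = 506.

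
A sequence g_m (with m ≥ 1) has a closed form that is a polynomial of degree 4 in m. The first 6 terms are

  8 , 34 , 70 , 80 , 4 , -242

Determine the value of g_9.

1st diffs: 26, 36, 10, -76, -246.
2nd diffs: 10, -26, -86, -170.
3rd diffs: -36, -60, -84.
4th diffs: -24, -24 (constant).
Newton forward-difference form: g_m = 8 + 26·C(m-1,1) + 10·C(m-1,2) + (-36)·C(m-1,3) + (-24)·C(m-1,4).
At m = 9: m-1 = 8, so g_9 = 8 + 208 + 280 - 2016 - 1680 = -3200.

-3200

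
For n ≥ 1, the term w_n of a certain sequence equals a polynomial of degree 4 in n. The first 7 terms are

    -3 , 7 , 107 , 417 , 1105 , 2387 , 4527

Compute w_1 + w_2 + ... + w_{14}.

1st diffs: 10, 100, 310, 688, 1282, 2140.
2nd diffs: 90, 210, 378, 594, 858.
3rd diffs: 120, 168, 216, 264.
4th diffs: 48, 48, 48 (constant).
Newton forward-difference form: w_n = -3 + 10·C(n-1,1) + 90·C(n-1,2) + 120·C(n-1,3) + 48·C(n-1,4).
Continuing: …, 7837, 12677, 19455, 28627, …, w_{14} = 75787.
Summing n = 1..14 (14 terms) gives 249844.

249844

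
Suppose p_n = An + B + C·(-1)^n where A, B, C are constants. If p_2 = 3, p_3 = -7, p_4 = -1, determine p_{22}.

-37

Plug in n = 2, 3, 4: 2A + B + C = 3; 3A + B - C = -7; 4A + B + C = -1.
Subtracting the first from the second: A - 2C = -10.
Subtracting the second from the third: A + 2C = 6.
Solving: C = 4, A = -2, then B = 3.
Hence p_{22} = -2·22 + 3 + 4·1 = -37.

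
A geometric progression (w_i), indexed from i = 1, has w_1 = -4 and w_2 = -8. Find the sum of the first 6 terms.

Common ratio r = 2.
w_i = (-4)·2^(i-1).
S = (-4)·(2^6 - 1)/(2 - 1) = (-4)·(64 - 1)/(1) = -252.

-252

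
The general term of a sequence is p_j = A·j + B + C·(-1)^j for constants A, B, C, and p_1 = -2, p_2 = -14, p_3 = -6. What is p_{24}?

-58

The three given values yield: A + B - C = -2; 2A + B + C = -14; 3A + B - C = -6.
Subtracting the first from the second: A + 2C = -12.
Subtracting the second from the third: A - 2C = 8.
Solving: C = -5, A = -2, then B = -5.
Hence p_{24} = -2·24 + (-5) + (-5)·1 = -58.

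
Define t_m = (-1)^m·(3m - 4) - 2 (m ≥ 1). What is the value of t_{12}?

30

(-1)^12 = 1; 3m - 4 at m=12 is 32; so t_{12} = 30.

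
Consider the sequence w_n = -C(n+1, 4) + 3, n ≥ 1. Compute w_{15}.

-1817

C(16, 4) = 1820, so w_{15} = -1817.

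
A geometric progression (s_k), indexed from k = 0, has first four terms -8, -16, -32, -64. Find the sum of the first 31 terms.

Common ratio r = 2.
s_k = (-8)·2^(k-0).
S = (-8)·(2^31 - 1)/(2 - 1) = (-8)·(2147483648 - 1)/(1) = -17179869176.

-17179869176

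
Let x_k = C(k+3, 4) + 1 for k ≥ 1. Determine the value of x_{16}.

C(19, 4) = 3876, so x_{16} = 3877.

3877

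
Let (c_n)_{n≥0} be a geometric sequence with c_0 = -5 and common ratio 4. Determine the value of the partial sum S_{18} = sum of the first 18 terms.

c_n = (-5)·4^(n-0).
S = (-5)·(4^18 - 1)/(4 - 1) = (-5)·(68719476736 - 1)/(3) = -114532461225.

-114532461225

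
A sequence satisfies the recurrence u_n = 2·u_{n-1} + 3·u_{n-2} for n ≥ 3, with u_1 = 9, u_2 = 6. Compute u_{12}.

664296

Iterate the recurrence:
u_3 = 39; u_4 = 96; u_5 = 309; u_6 = 906; u_7 = 2739; u_8 = 8196; u_9 = 24609; u_{10} = 73806; u_{11} = 221439; u_{12} = 664296.
(Characteristic roots are 3 and -1.)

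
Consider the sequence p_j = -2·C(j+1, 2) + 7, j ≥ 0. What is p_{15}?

-233

C(16, 2) = 120, so p_{15} = -233.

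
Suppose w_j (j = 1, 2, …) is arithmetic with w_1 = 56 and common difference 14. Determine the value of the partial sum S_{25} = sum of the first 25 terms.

w_j = 56 + (j - 1)·14.
w_{25} = 392; S = 25·(56 + 392)/2 = 5600.

5600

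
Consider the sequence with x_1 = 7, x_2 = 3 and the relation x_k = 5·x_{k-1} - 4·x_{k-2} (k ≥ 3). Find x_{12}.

-5592397

Iterate the recurrence:
x_3 = -13;  x_4 = -77;  x_5 = -333;  x_6 = -1357;  x_7 = -5453;  x_8 = -21837;  x_9 = -87373;  x_{10} = -349517;  x_{11} = -1398093;  x_{12} = -5592397.
(Characteristic roots are 4 and 1.)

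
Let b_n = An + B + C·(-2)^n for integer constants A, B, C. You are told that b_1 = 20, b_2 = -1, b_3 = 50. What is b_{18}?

-1048513

At n = 1, 2, 3: A + B - 2C = 20; 2A + B + 4C = -1; 3A + B - 8C = 50.
Subtracting the first from the second: A + 6C = -21.
Subtracting the second from the third: A - 12C = 51.
Solving: C = -4, A = 3, then B = 9.
Therefore b_{18} = 54 + 9 + (-4)·262144 = -1048513.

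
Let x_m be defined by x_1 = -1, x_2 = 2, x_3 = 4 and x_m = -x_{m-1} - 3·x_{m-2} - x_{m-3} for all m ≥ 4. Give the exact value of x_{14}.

x_4 = -9;  x_5 = -5;  x_6 = 28;  …;  x_{11} = -272;  x_{12} = -297;  x_{13} = 943;  x_{14} = 220.

220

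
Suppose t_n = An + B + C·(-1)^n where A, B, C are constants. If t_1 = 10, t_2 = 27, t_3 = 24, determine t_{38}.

279

The three given values yield: A + B - C = 10; 2A + B + C = 27; 3A + B - C = 24.
Subtracting the first from the second: A + 2C = 17.
Subtracting the second from the third: A - 2C = -3.
Solving: C = 5, A = 7, then B = 8.
So t_n = 7·n + 8 + 5·(-1)^n; at n=38 this is 279.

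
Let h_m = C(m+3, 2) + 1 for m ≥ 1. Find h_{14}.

137

C(17, 2) = 136, so h_{14} = 137.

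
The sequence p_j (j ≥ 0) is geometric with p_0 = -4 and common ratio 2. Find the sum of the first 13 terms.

-32764

p_j = (-4)·2^(j-0).
S = (-4)·(2^13 - 1)/(2 - 1) = (-4)·(8192 - 1)/(1) = -32764.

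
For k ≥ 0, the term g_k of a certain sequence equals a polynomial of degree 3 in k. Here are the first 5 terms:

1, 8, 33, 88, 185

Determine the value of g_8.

1233

1st diffs: 7, 25, 55, 97.
2nd diffs: 18, 30, 42.
3rd diffs: 12, 12 (constant).
Newton forward-difference form: g_k = 1 + 7·C(k,1) + 18·C(k,2) + 12·C(k,3).
At k = 8: k = 8, so g_8 = 1 + 56 + 504 + 672 = 1233.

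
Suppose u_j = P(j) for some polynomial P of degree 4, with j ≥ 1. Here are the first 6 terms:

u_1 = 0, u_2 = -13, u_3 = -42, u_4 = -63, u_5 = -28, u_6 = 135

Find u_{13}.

15948

1st diffs: -13, -29, -21, 35, 163.
2nd diffs: -16, 8, 56, 128.
3rd diffs: 24, 48, 72.
4th diffs: 24, 24 (constant).
Newton forward-difference form: u_j = (-13)·C(j-1,1) + (-16)·C(j-1,2) + 24·C(j-1,3) + 24·C(j-1,4).
At j = 13: j-1 = 12, so u_{13} = -156 - 1056 + 5280 + 11880 = 15948.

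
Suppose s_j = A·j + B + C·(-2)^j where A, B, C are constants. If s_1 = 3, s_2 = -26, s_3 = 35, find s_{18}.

-1310710

The three given values yield: A + B - 2C = 3; 2A + B + 4C = -26; 3A + B - 8C = 35.
Subtracting the first from the second: A + 6C = -29.
Subtracting the second from the third: A - 12C = 61.
Solving: C = -5, A = 1, then B = -8.
Hence s_{18} = 1·18 + (-8) + (-5)·262144 = -1310710.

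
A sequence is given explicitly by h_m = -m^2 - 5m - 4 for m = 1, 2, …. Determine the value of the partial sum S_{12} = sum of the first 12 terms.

Over m = 1..12: Σm = 78, Σm² = 650.
Total = (-1)·650 + (-5)·78 + (-4)·12 = -1088.

-1088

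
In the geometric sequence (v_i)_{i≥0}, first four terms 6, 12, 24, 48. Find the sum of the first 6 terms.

378

Common ratio r = 2.
v_i = 6·2^(i-0).
S = 6·(2^6 - 1)/(2 - 1) = 6·(64 - 1)/(1) = 378.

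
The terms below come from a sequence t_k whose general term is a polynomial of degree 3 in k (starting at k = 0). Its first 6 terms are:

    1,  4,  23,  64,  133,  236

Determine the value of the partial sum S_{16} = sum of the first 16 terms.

1st diffs: 3, 19, 41, 69, 103.
2nd diffs: 16, 22, 28, 34.
3rd diffs: 6, 6, 6 (constant).
Newton forward-difference form: t_k = 1 + 3·C(k,1) + 16·C(k,2) + 6·C(k,3).
Continuing: …, 379, 568, 809, 1108, …, t_{15} = 4456.
Summing k = 0..15 (16 terms) gives 20256.

20256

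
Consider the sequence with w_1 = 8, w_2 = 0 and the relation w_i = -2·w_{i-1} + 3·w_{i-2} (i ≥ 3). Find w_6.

-480

w_3 = 24;  w_4 = -48;  w_5 = 168;  w_6 = -480.
(Characteristic roots are 1 and -3.)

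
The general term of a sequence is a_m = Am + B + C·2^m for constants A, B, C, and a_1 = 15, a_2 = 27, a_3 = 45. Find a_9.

1593

Plug in m = 1, 2, 3: A + B + 2C = 15; 2A + B + 4C = 27; 3A + B + 8C = 45.
Subtracting the first from the second: A + 2C = 12.
Subtracting the second from the third: A + 4C = 18.
Solving: C = 3, A = 6, then B = 3.
Hence a_9 = 6·9 + 3 + 3·512 = 1593.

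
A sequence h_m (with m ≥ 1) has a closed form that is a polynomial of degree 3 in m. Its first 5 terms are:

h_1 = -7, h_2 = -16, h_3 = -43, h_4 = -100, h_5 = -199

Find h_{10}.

-1744

1st diffs: -9, -27, -57, -99.
2nd diffs: -18, -30, -42.
3rd diffs: -12, -12 (constant).
So h_m = -2m^3 + 3m^2 - 4m - 4.
Evaluating at m = 10 gives h_{10} = -1744.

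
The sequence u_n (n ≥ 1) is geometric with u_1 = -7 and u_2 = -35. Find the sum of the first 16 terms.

-267028808592

Common ratio r = 5.
u_n = (-7)·5^(n-1).
S = (-7)·(5^16 - 1)/(5 - 1) = (-7)·(152587890625 - 1)/(4) = -267028808592.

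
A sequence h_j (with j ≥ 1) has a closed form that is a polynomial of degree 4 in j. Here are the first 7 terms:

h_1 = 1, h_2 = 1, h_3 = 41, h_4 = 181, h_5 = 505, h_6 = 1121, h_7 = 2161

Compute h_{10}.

1st diffs: 0, 40, 140, 324, 616, 1040.
2nd diffs: 40, 100, 184, 292, 424.
3rd diffs: 60, 84, 108, 132.
4th diffs: 24, 24, 24 (constant).
Newton forward-difference form: h_j = 1 + 40·C(j-1,2) + 60·C(j-1,3) + 24·C(j-1,4).
At j = 10: j-1 = 9, so h_{10} = 1 + 1440 + 5040 + 3024 = 9505.

9505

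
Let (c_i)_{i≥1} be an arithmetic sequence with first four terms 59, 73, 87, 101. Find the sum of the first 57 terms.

25707

Common difference d = 14.
c_i = 59 + (i - 1)·14.
c_{57} = 843; S = 57·(59 + 843)/2 = 25707.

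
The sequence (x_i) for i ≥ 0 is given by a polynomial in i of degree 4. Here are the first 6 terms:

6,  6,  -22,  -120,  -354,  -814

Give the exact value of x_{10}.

-11334

1st diffs: 0, -28, -98, -234, -460.
2nd diffs: -28, -70, -136, -226.
3rd diffs: -42, -66, -90.
4th diffs: -24, -24 (constant).
So x_i = -i^4 - i^3 - 4i^2 + 6i + 6.
Evaluating at i = 10 gives x_{10} = -11334.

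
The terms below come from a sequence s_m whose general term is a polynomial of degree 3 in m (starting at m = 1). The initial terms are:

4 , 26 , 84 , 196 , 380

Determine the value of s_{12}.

1st diffs: 22, 58, 112, 184.
2nd diffs: 36, 54, 72.
3rd diffs: 18, 18 (constant).
So s_m = 3m^3 + m.
Evaluating at m = 12 gives s_{12} = 5196.

5196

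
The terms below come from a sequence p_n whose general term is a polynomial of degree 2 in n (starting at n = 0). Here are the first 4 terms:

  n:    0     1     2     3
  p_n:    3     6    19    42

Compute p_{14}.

1st diffs: 3, 13, 23.
2nd diffs: 10, 10 (constant).
Newton forward-difference form: p_n = 3 + 3·C(n,1) + 10·C(n,2).
At n = 14: n = 14, so p_{14} = 3 + 42 + 910 = 955.

955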